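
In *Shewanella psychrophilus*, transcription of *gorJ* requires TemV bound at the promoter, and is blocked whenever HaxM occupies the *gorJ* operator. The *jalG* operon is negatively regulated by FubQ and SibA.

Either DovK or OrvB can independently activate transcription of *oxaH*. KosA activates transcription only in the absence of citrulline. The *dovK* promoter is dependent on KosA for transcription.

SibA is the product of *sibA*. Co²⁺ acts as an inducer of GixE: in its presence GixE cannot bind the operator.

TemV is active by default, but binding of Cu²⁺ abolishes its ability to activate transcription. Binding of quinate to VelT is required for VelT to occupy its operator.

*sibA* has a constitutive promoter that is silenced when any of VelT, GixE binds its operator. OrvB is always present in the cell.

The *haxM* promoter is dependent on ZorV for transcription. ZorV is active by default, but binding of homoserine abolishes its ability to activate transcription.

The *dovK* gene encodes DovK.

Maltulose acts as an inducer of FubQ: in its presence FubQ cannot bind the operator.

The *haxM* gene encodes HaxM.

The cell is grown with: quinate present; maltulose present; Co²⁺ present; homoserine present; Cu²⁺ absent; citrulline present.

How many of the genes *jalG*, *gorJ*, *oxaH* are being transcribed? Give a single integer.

Maltulose is present, so FubQ is inactive.
Quinate is present, so VelT is active.
Co²⁺ is present, so GixE is inactive.
With repressor VelT bound, *sibA* is not transcribed.
So SibA is not produced.
With no repressor bound, *jalG* is transcribed.
→ *jalG* is ON.
Homoserine is present, so ZorV is inactive.
Required activator ZorV is absent, so *haxM* is not transcribed.
So HaxM is not produced.
Cu²⁺ is absent, so TemV is active.
No repressor is bound and TemV is active, so *gorJ* is transcribed.
→ *gorJ* is ON.
Citrulline is present, so KosA is inactive.
Required activator KosA is absent, so *dovK* is not transcribed.
So DovK is not produced.
OrvB is produced constitutively and is active.
Activator OrvB is present, so *oxaH* is transcribed.
→ *oxaH* is ON.
3 of the 3 genes are transcribed.

3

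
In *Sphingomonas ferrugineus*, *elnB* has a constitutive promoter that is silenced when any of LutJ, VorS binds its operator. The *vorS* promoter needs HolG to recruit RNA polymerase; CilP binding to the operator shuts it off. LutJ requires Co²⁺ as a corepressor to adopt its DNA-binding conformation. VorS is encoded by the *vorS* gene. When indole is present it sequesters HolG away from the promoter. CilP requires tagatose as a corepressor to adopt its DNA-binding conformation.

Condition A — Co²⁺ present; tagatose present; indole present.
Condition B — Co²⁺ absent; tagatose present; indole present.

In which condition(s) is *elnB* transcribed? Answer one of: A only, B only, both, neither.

B only

Condition A:
Co²⁺ is present, so LutJ is active.
Tagatose is present, so CilP is active.
Indole is present, so HolG is inactive.
With repressor CilP bound, *vorS* is not transcribed.
So VorS is not produced.
With repressor LutJ bound, *elnB* is not transcribed.
→ *elnB* is OFF in A.
Condition B:
Co²⁺ is absent, so LutJ is inactive.
Tagatose is present, so CilP is active.
Indole is present, so HolG is inactive.
With repressor CilP bound, *vorS* is not transcribed.
So VorS is not produced.
With no repressor bound, *elnB* is transcribed.
→ *elnB* is ON in B.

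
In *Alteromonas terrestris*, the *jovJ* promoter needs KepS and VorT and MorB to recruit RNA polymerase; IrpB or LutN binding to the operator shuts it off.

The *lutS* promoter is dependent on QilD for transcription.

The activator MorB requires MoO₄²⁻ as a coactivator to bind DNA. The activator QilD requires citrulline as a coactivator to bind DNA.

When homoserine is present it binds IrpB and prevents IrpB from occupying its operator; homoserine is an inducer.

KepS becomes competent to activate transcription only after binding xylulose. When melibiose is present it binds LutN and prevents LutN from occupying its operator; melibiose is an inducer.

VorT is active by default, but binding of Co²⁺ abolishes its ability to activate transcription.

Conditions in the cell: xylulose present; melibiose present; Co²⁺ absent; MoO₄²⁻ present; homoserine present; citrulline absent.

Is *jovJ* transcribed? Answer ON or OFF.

ON

Xylulose is present, so KepS is active.
Homoserine is present, so IrpB is inactive.
Co²⁺ is absent, so VorT is active.
Melibiose is present, so LutN is inactive.
MoO₄²⁻ is present, so MorB is active.
No repressor is bound and KepS and VorT and MorB are active, so *jovJ* is transcribed.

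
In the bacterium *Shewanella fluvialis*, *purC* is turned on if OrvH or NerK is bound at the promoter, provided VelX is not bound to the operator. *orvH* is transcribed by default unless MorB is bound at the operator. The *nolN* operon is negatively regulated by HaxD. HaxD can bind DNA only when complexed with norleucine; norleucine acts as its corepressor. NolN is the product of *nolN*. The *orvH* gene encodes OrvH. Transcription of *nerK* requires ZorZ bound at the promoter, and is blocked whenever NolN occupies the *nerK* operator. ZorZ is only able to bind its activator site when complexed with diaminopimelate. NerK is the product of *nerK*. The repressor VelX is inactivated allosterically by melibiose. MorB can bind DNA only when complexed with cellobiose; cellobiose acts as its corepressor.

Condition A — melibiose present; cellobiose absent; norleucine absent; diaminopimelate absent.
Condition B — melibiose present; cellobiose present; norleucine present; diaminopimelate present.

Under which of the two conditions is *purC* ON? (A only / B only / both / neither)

Condition A:
Melibiose is present, so VelX is inactive.
Cellobiose is absent, so MorB is inactive.
With no repressor bound, *orvH* is transcribed.
So OrvH is produced and active.
Norleucine is absent, so HaxD is inactive.
With no repressor bound, *nolN* is transcribed.
So NolN is produced and active.
Diaminopimelate is absent, so ZorZ is inactive.
With repressor NolN bound, *nerK* is not transcribed.
So NerK is not produced.
Activator OrvH is present, so *purC* is transcribed.
→ *purC* is ON in A.
Condition B:
Melibiose is present, so VelX is inactive.
Cellobiose is present, so MorB is active.
With repressor MorB bound, *orvH* is not transcribed.
So OrvH is not produced.
Norleucine is present, so HaxD is active.
With repressor HaxD bound, *nolN* is not transcribed.
So NolN is not produced.
Diaminopimelate is present, so ZorZ is active.
No repressor is bound and ZorZ is active, so *nerK* is transcribed.
So NerK is produced and active.
Activator NerK is present, so *purC* is transcribed.
→ *purC* is ON in B.

both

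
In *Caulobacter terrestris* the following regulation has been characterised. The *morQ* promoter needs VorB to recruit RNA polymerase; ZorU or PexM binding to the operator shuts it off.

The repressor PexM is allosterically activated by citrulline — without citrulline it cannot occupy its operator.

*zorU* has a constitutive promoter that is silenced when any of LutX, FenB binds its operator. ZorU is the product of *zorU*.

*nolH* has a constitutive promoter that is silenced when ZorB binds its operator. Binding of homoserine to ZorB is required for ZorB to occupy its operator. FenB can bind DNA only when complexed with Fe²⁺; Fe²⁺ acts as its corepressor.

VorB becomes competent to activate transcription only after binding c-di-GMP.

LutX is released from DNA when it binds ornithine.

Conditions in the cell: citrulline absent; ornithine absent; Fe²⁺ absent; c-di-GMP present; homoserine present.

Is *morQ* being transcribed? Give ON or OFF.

ON

Ornithine is absent, so LutX is active.
Fe²⁺ is absent, so FenB is inactive.
With repressor LutX bound, *zorU* is not transcribed.
So ZorU is not produced.
c-di-GMP is present, so VorB is active.
Citrulline is absent, so PexM is inactive.
No repressor is bound and VorB is active, so *morQ* is transcribed.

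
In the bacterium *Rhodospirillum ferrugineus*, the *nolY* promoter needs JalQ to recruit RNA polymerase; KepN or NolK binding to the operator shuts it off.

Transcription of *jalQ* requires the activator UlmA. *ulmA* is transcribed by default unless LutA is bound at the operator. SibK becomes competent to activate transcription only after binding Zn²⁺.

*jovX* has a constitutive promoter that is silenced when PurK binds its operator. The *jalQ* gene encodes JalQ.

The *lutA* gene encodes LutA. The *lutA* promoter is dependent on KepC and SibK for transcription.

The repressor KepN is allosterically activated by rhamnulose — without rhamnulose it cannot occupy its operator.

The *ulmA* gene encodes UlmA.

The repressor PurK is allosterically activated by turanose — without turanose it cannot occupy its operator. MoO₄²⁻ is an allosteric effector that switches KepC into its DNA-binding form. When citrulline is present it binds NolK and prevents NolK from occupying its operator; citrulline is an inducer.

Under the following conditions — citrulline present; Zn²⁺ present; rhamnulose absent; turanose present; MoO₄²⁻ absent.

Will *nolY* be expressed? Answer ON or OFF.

Rhamnulose is absent, so KepN is inactive.
Citrulline is present, so NolK is inactive.
MoO₄²⁻ is absent, so KepC is inactive.
Zn²⁺ is present, so SibK is active.
Required activator KepC is absent, so *lutA* is not transcribed.
So LutA is not produced.
With no repressor bound, *ulmA* is transcribed.
So UlmA is produced and active.
No repressor is bound and UlmA is active, so *jalQ* is transcribed.
So JalQ is produced and active.
No repressor is bound and JalQ is active, so *nolY* is transcribed.

ON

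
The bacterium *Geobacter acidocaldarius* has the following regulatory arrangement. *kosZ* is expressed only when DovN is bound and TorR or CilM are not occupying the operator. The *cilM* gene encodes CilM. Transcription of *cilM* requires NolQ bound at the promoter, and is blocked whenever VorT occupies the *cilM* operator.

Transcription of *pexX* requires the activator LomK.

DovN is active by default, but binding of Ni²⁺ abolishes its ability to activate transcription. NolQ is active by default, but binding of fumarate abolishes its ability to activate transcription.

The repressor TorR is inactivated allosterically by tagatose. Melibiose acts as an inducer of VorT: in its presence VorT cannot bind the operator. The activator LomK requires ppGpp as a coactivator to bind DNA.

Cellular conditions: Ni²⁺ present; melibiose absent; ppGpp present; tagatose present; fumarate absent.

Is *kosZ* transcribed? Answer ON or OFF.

OFF

Ni²⁺ is present, so DovN is inactive.
Tagatose is present, so TorR is inactive.
Fumarate is absent, so NolQ is active.
Melibiose is absent, so VorT is active.
With repressor VorT bound, *cilM* is not transcribed.
So CilM is not produced.
Required activator DovN is absent, so *kosZ* is not transcribed.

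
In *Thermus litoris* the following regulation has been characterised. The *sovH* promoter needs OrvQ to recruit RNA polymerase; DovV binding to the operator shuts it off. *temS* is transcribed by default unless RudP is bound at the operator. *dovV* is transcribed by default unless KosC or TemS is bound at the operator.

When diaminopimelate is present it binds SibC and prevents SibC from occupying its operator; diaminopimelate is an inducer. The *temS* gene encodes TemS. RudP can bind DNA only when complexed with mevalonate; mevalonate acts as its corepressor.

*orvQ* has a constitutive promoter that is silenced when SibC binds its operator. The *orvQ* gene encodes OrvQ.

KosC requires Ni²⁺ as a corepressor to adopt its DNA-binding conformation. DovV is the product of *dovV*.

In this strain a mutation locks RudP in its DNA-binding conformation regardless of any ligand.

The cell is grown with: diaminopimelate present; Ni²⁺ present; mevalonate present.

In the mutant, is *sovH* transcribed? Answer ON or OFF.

ON

Diaminopimelate is present, so SibC is inactive.
With no repressor bound, *orvQ* is transcribed.
So OrvQ is produced and active.
Ni²⁺ is present, so KosC is active.
RudP is constitutively active in this strain.
With repressor RudP bound, *temS* is not transcribed.
So TemS is not produced.
With repressor KosC bound, *dovV* is not transcribed.
So DovV is not produced.
No repressor is bound and OrvQ is active, so *sovH* is transcribed.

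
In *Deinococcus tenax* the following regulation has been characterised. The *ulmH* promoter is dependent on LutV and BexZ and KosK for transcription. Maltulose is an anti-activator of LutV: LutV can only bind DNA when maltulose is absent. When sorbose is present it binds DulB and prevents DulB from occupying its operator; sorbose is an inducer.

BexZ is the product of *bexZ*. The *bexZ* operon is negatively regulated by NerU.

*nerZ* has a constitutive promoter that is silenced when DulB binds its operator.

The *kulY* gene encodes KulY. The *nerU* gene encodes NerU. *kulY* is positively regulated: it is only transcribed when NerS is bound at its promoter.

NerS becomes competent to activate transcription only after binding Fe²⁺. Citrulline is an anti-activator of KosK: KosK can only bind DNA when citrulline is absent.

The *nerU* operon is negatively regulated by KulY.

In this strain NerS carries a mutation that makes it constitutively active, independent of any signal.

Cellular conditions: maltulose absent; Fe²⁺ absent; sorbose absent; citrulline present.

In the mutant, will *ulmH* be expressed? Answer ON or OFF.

Maltulose is absent, so LutV is active.
NerS is constitutively active in this strain.
No repressor is bound and NerS is active, so *kulY* is transcribed.
So KulY is produced and active.
With repressor KulY bound, *nerU* is not transcribed.
So NerU is not produced.
With no repressor bound, *bexZ* is transcribed.
So BexZ is produced and active.
Citrulline is present, so KosK is inactive.
Required activator KosK is absent, so *ulmH* is not transcribed.

OFF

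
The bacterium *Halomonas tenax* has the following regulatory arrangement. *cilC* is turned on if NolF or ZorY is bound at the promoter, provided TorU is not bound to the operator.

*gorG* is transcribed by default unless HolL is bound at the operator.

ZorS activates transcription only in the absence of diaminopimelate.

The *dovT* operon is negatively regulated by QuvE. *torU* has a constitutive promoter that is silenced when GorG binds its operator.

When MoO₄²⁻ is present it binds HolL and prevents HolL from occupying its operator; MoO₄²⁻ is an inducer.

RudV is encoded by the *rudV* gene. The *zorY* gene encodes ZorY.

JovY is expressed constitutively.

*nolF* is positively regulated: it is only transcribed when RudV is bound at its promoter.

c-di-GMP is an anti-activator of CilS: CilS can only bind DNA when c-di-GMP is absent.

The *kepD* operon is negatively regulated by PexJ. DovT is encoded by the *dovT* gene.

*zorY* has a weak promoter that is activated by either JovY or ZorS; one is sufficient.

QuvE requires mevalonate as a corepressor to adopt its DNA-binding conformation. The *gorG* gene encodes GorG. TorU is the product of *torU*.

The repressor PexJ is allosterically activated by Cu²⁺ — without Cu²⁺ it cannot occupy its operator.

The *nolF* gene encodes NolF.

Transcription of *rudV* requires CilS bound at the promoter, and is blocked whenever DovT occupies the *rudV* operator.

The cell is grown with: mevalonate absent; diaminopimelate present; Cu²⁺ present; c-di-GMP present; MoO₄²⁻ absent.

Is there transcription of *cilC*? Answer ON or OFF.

MoO₄²⁻ is absent, so HolL is active.
With repressor HolL bound, *gorG* is not transcribed.
So GorG is not produced.
With no repressor bound, *torU* is transcribed.
So TorU is produced and active.
Mevalonate is absent, so QuvE is inactive.
With no repressor bound, *dovT* is transcribed.
So DovT is produced and active.
c-di-GMP is present, so CilS is inactive.
With repressor DovT bound, *rudV* is not transcribed.
So RudV is not produced.
Required activator RudV is absent, so *nolF* is not transcribed.
So NolF is not produced.
JovY is produced constitutively and is active.
Diaminopimelate is present, so ZorS is inactive.
Activator JovY is present, so *zorY* is transcribed.
So ZorY is produced and active.
With repressor TorU bound, *cilC* is not transcribed.

OFF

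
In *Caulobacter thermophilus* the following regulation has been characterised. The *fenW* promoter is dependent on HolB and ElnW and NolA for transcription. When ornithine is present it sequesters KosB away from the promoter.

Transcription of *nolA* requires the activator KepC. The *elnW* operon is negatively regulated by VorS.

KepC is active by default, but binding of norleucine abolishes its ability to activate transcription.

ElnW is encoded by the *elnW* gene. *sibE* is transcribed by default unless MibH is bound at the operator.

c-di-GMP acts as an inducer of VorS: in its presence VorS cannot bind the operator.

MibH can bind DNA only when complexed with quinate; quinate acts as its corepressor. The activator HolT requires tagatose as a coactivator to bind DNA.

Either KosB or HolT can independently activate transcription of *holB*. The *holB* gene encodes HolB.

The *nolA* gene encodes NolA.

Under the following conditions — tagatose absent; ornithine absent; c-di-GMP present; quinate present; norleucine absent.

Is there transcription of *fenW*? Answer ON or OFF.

ON

Ornithine is absent, so KosB is active.
Tagatose is absent, so HolT is inactive.
Activator KosB is present, so *holB* is transcribed.
So HolB is produced and active.
c-di-GMP is present, so VorS is inactive.
With no repressor bound, *elnW* is transcribed.
So ElnW is produced and active.
Norleucine is absent, so KepC is active.
No repressor is bound and KepC is active, so *nolA* is transcribed.
So NolA is produced and active.
No repressor is bound and HolB and ElnW and NolA are active, so *fenW* is transcribed.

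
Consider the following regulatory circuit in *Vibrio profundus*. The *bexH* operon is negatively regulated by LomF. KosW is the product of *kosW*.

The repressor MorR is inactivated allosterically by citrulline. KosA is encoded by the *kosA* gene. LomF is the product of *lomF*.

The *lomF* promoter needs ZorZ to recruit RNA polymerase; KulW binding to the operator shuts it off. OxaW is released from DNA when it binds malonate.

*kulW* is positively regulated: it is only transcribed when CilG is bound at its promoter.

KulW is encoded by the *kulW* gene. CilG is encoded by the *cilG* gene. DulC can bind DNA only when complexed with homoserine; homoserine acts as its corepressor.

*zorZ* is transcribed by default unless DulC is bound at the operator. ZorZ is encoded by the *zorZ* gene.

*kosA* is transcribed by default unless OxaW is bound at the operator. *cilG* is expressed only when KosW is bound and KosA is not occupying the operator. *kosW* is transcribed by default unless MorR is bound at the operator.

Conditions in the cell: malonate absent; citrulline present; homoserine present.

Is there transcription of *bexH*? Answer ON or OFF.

ON

Malonate is absent, so OxaW is active.
With repressor OxaW bound, *kosA* is not transcribed.
So KosA is not produced.
Citrulline is present, so MorR is inactive.
With no repressor bound, *kosW* is transcribed.
So KosW is produced and active.
No repressor is bound and KosW is active, so *cilG* is transcribed.
So CilG is produced and active.
No repressor is bound and CilG is active, so *kulW* is transcribed.
So KulW is produced and active.
Homoserine is present, so DulC is active.
With repressor DulC bound, *zorZ* is not transcribed.
So ZorZ is not produced.
With repressor KulW bound, *lomF* is not transcribed.
So LomF is not produced.
With no repressor bound, *bexH* is transcribed.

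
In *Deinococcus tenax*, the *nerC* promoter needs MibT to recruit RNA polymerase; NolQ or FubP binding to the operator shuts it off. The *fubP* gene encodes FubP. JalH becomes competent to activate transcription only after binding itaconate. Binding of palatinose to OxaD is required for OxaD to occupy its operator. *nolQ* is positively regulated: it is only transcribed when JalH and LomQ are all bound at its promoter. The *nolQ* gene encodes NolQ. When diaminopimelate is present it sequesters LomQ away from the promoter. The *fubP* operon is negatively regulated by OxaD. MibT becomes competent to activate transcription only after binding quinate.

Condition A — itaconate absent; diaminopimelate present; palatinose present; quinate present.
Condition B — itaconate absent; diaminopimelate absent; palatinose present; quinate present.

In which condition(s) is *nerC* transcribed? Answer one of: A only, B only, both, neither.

both

Condition A:
Itaconate is absent, so JalH is inactive.
Diaminopimelate is present, so LomQ is inactive.
Required activator JalH is absent, so *nolQ* is not transcribed.
So NolQ is not produced.
Palatinose is present, so OxaD is active.
With repressor OxaD bound, *fubP* is not transcribed.
So FubP is not produced.
Quinate is present, so MibT is active.
No repressor is bound and MibT is active, so *nerC* is transcribed.
→ *nerC* is ON in A.
Condition B:
Itaconate is absent, so JalH is inactive.
Diaminopimelate is absent, so LomQ is active.
Required activator JalH is absent, so *nolQ* is not transcribed.
So NolQ is not produced.
Palatinose is present, so OxaD is active.
With repressor OxaD bound, *fubP* is not transcribed.
So FubP is not produced.
Quinate is present, so MibT is active.
No repressor is bound and MibT is active, so *nerC* is transcribed.
→ *nerC* is ON in B.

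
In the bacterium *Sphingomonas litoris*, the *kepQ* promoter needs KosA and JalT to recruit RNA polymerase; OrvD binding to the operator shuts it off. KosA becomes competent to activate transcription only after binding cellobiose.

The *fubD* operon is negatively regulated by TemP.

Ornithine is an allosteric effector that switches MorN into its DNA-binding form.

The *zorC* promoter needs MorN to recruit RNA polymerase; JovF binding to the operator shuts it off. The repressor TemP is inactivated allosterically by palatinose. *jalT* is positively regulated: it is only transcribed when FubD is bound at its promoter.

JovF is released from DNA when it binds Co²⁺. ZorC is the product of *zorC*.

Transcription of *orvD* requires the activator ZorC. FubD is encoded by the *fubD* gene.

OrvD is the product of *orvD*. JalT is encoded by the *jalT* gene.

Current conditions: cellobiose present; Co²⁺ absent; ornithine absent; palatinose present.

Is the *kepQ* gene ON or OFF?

ON

Ornithine is absent, so MorN is inactive.
Co²⁺ is absent, so JovF is active.
With repressor JovF bound, *zorC* is not transcribed.
So ZorC is not produced.
Required activator ZorC is absent, so *orvD* is not transcribed.
So OrvD is not produced.
Cellobiose is present, so KosA is active.
Palatinose is present, so TemP is inactive.
With no repressor bound, *fubD* is transcribed.
So FubD is produced and active.
No repressor is bound and FubD is active, so *jalT* is transcribed.
So JalT is produced and active.
No repressor is bound and KosA and JalT are active, so *kepQ* is transcribed.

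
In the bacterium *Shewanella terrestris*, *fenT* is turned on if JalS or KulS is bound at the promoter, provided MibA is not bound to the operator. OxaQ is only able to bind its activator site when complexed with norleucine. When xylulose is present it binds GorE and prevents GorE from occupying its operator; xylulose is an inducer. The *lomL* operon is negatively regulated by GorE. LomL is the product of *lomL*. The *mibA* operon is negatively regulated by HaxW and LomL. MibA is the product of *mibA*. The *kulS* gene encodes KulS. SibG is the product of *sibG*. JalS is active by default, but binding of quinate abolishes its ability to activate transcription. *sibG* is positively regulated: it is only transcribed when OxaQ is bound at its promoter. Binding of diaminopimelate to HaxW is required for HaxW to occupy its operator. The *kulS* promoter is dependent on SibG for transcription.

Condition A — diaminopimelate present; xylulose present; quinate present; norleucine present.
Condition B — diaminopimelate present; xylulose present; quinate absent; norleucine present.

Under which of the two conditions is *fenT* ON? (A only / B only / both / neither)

both

Condition A:
Diaminopimelate is present, so HaxW is active.
Xylulose is present, so GorE is inactive.
With no repressor bound, *lomL* is transcribed.
So LomL is produced and active.
With repressor HaxW bound, *mibA* is not transcribed.
So MibA is not produced.
Quinate is present, so JalS is inactive.
Norleucine is present, so OxaQ is active.
No repressor is bound and OxaQ is active, so *sibG* is transcribed.
So SibG is produced and active.
No repressor is bound and SibG is active, so *kulS* is transcribed.
So KulS is produced and active.
Activator KulS is present, so *fenT* is transcribed.
→ *fenT* is ON in A.
Condition B:
Diaminopimelate is present, so HaxW is active.
Xylulose is present, so GorE is inactive.
With no repressor bound, *lomL* is transcribed.
So LomL is produced and active.
With repressor HaxW bound, *mibA* is not transcribed.
So MibA is not produced.
Quinate is absent, so JalS is active.
Norleucine is present, so OxaQ is active.
No repressor is bound and OxaQ is active, so *sibG* is transcribed.
So SibG is produced and active.
No repressor is bound and SibG is active, so *kulS* is transcribed.
So KulS is produced and active.
Activator JalS is present, so *fenT* is transcribed.
→ *fenT* is ON in B.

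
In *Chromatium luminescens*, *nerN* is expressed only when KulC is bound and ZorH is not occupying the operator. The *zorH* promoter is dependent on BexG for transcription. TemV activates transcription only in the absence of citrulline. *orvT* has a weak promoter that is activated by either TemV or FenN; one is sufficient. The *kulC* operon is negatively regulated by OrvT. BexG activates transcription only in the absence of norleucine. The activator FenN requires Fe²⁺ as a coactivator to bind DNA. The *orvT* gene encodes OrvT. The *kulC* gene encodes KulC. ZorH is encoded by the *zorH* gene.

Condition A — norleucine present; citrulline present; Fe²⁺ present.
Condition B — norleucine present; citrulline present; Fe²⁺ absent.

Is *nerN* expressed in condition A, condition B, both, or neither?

Condition A:
Norleucine is present, so BexG is inactive.
Required activator BexG is absent, so *zorH* is not transcribed.
So ZorH is not produced.
Citrulline is present, so TemV is inactive.
Fe²⁺ is present, so FenN is active.
Activator FenN is present, so *orvT* is transcribed.
So OrvT is produced and active.
With repressor OrvT bound, *kulC* is not transcribed.
So KulC is not produced.
Required activator KulC is absent, so *nerN* is not transcribed.
→ *nerN* is OFF in A.
Condition B:
Norleucine is present, so BexG is inactive.
Required activator BexG is absent, so *zorH* is not transcribed.
So ZorH is not produced.
Citrulline is present, so TemV is inactive.
Fe²⁺ is absent, so FenN is inactive.
No activator is available at the *orvT* promoter, so *orvT* is not transcribed.
So OrvT is not produced.
With no repressor bound, *kulC* is transcribed.
So KulC is produced and active.
No repressor is bound and KulC is active, so *nerN* is transcribed.
→ *nerN* is ON in B.

B only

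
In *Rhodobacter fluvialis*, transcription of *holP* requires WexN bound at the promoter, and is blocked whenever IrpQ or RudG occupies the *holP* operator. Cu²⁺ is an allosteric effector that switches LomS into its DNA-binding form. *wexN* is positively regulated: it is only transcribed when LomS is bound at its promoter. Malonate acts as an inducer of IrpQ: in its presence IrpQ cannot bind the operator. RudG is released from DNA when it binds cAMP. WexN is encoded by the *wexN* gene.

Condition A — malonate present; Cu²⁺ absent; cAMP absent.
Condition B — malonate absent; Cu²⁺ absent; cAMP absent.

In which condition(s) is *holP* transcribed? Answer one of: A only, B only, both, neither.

neither

Condition A:
Malonate is present, so IrpQ is inactive.
Cu²⁺ is absent, so LomS is inactive.
Required activator LomS is absent, so *wexN* is not transcribed.
So WexN is not produced.
cAMP is absent, so RudG is active.
With repressor RudG bound, *holP* is not transcribed.
→ *holP* is OFF in A.
Condition B:
Malonate is absent, so IrpQ is active.
Cu²⁺ is absent, so LomS is inactive.
Required activator LomS is absent, so *wexN* is not transcribed.
So WexN is not produced.
cAMP is absent, so RudG is active.
With repressor IrpQ bound, *holP* is not transcribed.
→ *holP* is OFF in B.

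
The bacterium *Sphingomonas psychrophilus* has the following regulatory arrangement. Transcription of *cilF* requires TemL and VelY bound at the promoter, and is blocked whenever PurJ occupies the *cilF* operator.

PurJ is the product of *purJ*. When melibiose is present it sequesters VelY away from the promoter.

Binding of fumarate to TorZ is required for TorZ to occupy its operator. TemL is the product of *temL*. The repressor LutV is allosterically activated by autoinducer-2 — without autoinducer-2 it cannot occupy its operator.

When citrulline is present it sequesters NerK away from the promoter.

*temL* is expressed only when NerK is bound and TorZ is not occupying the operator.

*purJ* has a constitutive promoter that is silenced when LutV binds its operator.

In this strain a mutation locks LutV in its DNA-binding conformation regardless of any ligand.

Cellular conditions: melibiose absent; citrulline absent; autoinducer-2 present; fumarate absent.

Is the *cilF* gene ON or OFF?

Fumarate is absent, so TorZ is inactive.
Citrulline is absent, so NerK is active.
No repressor is bound and NerK is active, so *temL* is transcribed.
So TemL is produced and active.
LutV is constitutively active in this strain.
With repressor LutV bound, *purJ* is not transcribed.
So PurJ is not produced.
Melibiose is absent, so VelY is active.
No repressor is bound and TemL and VelY are active, so *cilF* is transcribed.

ON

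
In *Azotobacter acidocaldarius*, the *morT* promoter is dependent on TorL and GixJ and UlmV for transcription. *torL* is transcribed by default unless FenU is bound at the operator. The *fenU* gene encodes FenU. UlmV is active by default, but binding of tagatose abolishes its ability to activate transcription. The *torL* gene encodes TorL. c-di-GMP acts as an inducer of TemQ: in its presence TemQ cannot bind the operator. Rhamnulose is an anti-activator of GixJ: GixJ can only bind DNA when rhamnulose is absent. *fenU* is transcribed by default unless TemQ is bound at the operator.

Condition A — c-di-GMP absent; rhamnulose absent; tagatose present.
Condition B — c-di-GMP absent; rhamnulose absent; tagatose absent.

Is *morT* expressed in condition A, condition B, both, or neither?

B only

Condition A:
c-di-GMP is absent, so TemQ is active.
With repressor TemQ bound, *fenU* is not transcribed.
So FenU is not produced.
With no repressor bound, *torL* is transcribed.
So TorL is produced and active.
Rhamnulose is absent, so GixJ is active.
Tagatose is present, so UlmV is inactive.
Required activator UlmV is absent, so *morT* is not transcribed.
→ *morT* is OFF in A.
Condition B:
c-di-GMP is absent, so TemQ is active.
With repressor TemQ bound, *fenU* is not transcribed.
So FenU is not produced.
With no repressor bound, *torL* is transcribed.
So TorL is produced and active.
Rhamnulose is absent, so GixJ is active.
Tagatose is absent, so UlmV is active.
No repressor is bound and TorL and GixJ and UlmV are active, so *morT* is transcribed.
→ *morT* is ON in B.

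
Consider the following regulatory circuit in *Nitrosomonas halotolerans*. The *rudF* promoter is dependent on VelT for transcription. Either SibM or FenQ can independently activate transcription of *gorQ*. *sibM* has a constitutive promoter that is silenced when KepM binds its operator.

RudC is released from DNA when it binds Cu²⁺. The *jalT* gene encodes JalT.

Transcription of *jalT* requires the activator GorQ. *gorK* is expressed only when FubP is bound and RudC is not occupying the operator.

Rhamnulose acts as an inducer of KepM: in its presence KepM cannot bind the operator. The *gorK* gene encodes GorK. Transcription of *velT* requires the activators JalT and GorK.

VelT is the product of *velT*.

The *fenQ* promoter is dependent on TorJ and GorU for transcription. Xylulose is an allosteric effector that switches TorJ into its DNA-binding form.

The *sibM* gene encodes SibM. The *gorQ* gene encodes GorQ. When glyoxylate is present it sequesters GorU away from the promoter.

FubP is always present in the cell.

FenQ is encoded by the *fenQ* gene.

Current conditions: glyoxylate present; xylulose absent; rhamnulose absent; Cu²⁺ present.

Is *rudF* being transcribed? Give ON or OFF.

OFF

Rhamnulose is absent, so KepM is active.
With repressor KepM bound, *sibM* is not transcribed.
So SibM is not produced.
Xylulose is absent, so TorJ is inactive.
Glyoxylate is present, so GorU is inactive.
Required activator TorJ is absent, so *fenQ* is not transcribed.
So FenQ is not produced.
No activator is available at the *gorQ* promoter, so *gorQ* is not transcribed.
So GorQ is not produced.
Required activator GorQ is absent, so *jalT* is not transcribed.
So JalT is not produced.
FubP is produced constitutively and is active.
Cu²⁺ is present, so RudC is inactive.
No repressor is bound and FubP is active, so *gorK* is transcribed.
So GorK is produced and active.
Required activator JalT is absent, so *velT* is not transcribed.
So VelT is not produced.
Required activator VelT is absent, so *rudF* is not transcribed.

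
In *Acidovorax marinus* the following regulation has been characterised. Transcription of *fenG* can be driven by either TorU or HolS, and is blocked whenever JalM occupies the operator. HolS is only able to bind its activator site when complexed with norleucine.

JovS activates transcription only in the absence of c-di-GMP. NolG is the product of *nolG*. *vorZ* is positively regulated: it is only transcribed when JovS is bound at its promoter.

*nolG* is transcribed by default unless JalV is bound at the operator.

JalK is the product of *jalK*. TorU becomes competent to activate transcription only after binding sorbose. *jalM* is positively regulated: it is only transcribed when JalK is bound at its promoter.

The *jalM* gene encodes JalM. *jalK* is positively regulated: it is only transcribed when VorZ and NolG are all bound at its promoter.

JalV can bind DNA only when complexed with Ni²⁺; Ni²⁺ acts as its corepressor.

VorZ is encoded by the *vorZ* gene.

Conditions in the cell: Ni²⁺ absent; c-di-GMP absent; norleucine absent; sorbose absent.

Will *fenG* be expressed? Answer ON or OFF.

Sorbose is absent, so TorU is inactive.
c-di-GMP is absent, so JovS is active.
No repressor is bound and JovS is active, so *vorZ* is transcribed.
So VorZ is produced and active.
Ni²⁺ is absent, so JalV is inactive.
With no repressor bound, *nolG* is transcribed.
So NolG is produced and active.
No repressor is bound and VorZ and NolG are active, so *jalK* is transcribed.
So JalK is produced and active.
No repressor is bound and JalK is active, so *jalM* is transcribed.
So JalM is produced and active.
Norleucine is absent, so HolS is inactive.
With repressor JalM bound, *fenG* is not transcribed.

OFF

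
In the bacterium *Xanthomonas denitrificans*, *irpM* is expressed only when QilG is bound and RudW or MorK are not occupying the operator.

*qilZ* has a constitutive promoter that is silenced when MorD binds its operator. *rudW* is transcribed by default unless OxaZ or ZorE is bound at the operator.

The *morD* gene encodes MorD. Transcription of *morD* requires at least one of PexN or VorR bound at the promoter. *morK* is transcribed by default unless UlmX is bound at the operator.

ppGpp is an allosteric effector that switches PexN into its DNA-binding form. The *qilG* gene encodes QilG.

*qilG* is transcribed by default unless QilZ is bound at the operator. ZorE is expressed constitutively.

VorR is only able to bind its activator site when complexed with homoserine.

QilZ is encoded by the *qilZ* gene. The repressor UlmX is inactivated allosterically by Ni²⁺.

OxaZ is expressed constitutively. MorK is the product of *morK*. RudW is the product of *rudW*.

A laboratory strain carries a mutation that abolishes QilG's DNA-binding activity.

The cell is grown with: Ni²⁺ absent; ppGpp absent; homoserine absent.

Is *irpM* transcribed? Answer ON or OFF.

QilG is non-functional in this strain, so it has no effect.
OxaZ is produced constitutively and is active.
ZorE is produced constitutively and is active.
With repressor OxaZ bound, *rudW* is not transcribed.
So RudW is not produced.
Ni²⁺ is absent, so UlmX is active.
With repressor UlmX bound, *morK* is not transcribed.
So MorK is not produced.
Required activator QilG is absent, so *irpM* is not transcribed.

OFF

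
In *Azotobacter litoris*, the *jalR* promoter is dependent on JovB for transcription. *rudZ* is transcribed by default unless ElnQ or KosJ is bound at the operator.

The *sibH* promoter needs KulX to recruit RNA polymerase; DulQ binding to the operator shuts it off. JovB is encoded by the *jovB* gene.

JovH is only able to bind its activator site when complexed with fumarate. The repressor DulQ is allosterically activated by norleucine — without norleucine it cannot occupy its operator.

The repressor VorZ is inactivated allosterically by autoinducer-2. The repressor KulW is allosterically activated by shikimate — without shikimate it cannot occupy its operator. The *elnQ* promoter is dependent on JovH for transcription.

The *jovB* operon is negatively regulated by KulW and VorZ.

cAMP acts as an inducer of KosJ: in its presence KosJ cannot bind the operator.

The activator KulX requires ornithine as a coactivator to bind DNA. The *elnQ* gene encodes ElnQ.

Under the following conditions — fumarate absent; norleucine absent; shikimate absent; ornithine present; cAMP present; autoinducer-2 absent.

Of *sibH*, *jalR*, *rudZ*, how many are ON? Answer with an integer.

Norleucine is absent, so DulQ is inactive.
Ornithine is present, so KulX is active.
No repressor is bound and KulX is active, so *sibH* is transcribed.
→ *sibH* is ON.
Shikimate is absent, so KulW is inactive.
Autoinducer-2 is absent, so VorZ is active.
With repressor VorZ bound, *jovB* is not transcribed.
So JovB is not produced.
Required activator JovB is absent, so *jalR* is not transcribed.
→ *jalR* is OFF.
Fumarate is absent, so JovH is inactive.
Required activator JovH is absent, so *elnQ* is not transcribed.
So ElnQ is not produced.
cAMP is present, so KosJ is inactive.
With no repressor bound, *rudZ* is transcribed.
→ *rudZ* is ON.
2 of the 3 genes are transcribed.

2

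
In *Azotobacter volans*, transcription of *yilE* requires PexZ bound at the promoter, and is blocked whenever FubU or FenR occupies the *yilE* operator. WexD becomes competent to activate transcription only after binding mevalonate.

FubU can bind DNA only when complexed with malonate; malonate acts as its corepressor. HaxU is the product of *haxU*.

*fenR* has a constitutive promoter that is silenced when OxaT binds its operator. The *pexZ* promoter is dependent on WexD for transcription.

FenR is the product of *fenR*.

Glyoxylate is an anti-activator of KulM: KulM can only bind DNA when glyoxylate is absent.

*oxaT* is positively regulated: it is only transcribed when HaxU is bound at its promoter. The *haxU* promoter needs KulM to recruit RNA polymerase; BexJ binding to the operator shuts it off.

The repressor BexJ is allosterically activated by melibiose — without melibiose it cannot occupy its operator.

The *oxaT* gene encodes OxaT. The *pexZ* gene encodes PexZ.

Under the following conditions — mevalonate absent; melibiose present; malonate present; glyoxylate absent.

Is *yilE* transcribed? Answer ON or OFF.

OFF

Malonate is present, so FubU is active.
Mevalonate is absent, so WexD is inactive.
Required activator WexD is absent, so *pexZ* is not transcribed.
So PexZ is not produced.
Glyoxylate is absent, so KulM is active.
Melibiose is present, so BexJ is active.
With repressor BexJ bound, *haxU* is not transcribed.
So HaxU is not produced.
Required activator HaxU is absent, so *oxaT* is not transcribed.
So OxaT is not produced.
With no repressor bound, *fenR* is transcribed.
So FenR is produced and active.
With repressor FubU bound, *yilE* is not transcribed.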